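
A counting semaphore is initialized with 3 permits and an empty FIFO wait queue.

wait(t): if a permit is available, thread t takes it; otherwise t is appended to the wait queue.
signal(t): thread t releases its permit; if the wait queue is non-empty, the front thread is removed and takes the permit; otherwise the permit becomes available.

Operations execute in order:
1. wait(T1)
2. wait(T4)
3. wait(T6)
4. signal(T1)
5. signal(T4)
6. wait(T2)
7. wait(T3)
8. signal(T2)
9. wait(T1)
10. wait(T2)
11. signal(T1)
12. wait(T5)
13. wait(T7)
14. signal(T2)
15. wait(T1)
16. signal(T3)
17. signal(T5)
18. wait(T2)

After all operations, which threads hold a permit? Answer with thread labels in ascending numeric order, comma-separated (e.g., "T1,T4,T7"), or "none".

Step 1: wait(T1) -> count=2 queue=[] holders={T1}
Step 2: wait(T4) -> count=1 queue=[] holders={T1,T4}
Step 3: wait(T6) -> count=0 queue=[] holders={T1,T4,T6}
Step 4: signal(T1) -> count=1 queue=[] holders={T4,T6}
Step 5: signal(T4) -> count=2 queue=[] holders={T6}
Step 6: wait(T2) -> count=1 queue=[] holders={T2,T6}
Step 7: wait(T3) -> count=0 queue=[] holders={T2,T3,T6}
Step 8: signal(T2) -> count=1 queue=[] holders={T3,T6}
Step 9: wait(T1) -> count=0 queue=[] holders={T1,T3,T6}
Step 10: wait(T2) -> count=0 queue=[T2] holders={T1,T3,T6}
Step 11: signal(T1) -> count=0 queue=[] holders={T2,T3,T6}
Step 12: wait(T5) -> count=0 queue=[T5] holders={T2,T3,T6}
Step 13: wait(T7) -> count=0 queue=[T5,T7] holders={T2,T3,T6}
Step 14: signal(T2) -> count=0 queue=[T7] holders={T3,T5,T6}
Step 15: wait(T1) -> count=0 queue=[T7,T1] holders={T3,T5,T6}
Step 16: signal(T3) -> count=0 queue=[T1] holders={T5,T6,T7}
Step 17: signal(T5) -> count=0 queue=[] holders={T1,T6,T7}
Step 18: wait(T2) -> count=0 queue=[T2] holders={T1,T6,T7}
Final holders: T1,T6,T7

Answer: T1,T6,T7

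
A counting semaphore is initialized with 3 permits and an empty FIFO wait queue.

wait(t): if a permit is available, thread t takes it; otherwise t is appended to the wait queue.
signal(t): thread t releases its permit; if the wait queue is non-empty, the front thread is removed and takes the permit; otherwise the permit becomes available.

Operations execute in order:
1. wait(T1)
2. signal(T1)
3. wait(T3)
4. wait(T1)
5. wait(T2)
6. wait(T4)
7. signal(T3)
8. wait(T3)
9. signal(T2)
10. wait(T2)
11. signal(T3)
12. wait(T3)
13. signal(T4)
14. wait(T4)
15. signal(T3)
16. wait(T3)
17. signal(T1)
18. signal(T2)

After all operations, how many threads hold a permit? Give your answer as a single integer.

Step 1: wait(T1) -> count=2 queue=[] holders={T1}
Step 2: signal(T1) -> count=3 queue=[] holders={none}
Step 3: wait(T3) -> count=2 queue=[] holders={T3}
Step 4: wait(T1) -> count=1 queue=[] holders={T1,T3}
Step 5: wait(T2) -> count=0 queue=[] holders={T1,T2,T3}
Step 6: wait(T4) -> count=0 queue=[T4] holders={T1,T2,T3}
Step 7: signal(T3) -> count=0 queue=[] holders={T1,T2,T4}
Step 8: wait(T3) -> count=0 queue=[T3] holders={T1,T2,T4}
Step 9: signal(T2) -> count=0 queue=[] holders={T1,T3,T4}
Step 10: wait(T2) -> count=0 queue=[T2] holders={T1,T3,T4}
Step 11: signal(T3) -> count=0 queue=[] holders={T1,T2,T4}
Step 12: wait(T3) -> count=0 queue=[T3] holders={T1,T2,T4}
Step 13: signal(T4) -> count=0 queue=[] holders={T1,T2,T3}
Step 14: wait(T4) -> count=0 queue=[T4] holders={T1,T2,T3}
Step 15: signal(T3) -> count=0 queue=[] holders={T1,T2,T4}
Step 16: wait(T3) -> count=0 queue=[T3] holders={T1,T2,T4}
Step 17: signal(T1) -> count=0 queue=[] holders={T2,T3,T4}
Step 18: signal(T2) -> count=1 queue=[] holders={T3,T4}
Final holders: {T3,T4} -> 2 thread(s)

Answer: 2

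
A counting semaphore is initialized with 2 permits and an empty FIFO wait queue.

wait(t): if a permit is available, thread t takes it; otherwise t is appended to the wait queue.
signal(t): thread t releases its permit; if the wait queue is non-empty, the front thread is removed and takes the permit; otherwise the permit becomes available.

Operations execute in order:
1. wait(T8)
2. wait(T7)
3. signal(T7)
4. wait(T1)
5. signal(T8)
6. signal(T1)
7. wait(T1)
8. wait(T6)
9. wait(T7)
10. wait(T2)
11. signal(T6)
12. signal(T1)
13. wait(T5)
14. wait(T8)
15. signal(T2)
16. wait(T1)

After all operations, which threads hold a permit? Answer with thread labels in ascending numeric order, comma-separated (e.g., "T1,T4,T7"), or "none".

Answer: T5,T7

Derivation:
Step 1: wait(T8) -> count=1 queue=[] holders={T8}
Step 2: wait(T7) -> count=0 queue=[] holders={T7,T8}
Step 3: signal(T7) -> count=1 queue=[] holders={T8}
Step 4: wait(T1) -> count=0 queue=[] holders={T1,T8}
Step 5: signal(T8) -> count=1 queue=[] holders={T1}
Step 6: signal(T1) -> count=2 queue=[] holders={none}
Step 7: wait(T1) -> count=1 queue=[] holders={T1}
Step 8: wait(T6) -> count=0 queue=[] holders={T1,T6}
Step 9: wait(T7) -> count=0 queue=[T7] holders={T1,T6}
Step 10: wait(T2) -> count=0 queue=[T7,T2] holders={T1,T6}
Step 11: signal(T6) -> count=0 queue=[T2] holders={T1,T7}
Step 12: signal(T1) -> count=0 queue=[] holders={T2,T7}
Step 13: wait(T5) -> count=0 queue=[T5] holders={T2,T7}
Step 14: wait(T8) -> count=0 queue=[T5,T8] holders={T2,T7}
Step 15: signal(T2) -> count=0 queue=[T8] holders={T5,T7}
Step 16: wait(T1) -> count=0 queue=[T8,T1] holders={T5,T7}
Final holders: T5,T7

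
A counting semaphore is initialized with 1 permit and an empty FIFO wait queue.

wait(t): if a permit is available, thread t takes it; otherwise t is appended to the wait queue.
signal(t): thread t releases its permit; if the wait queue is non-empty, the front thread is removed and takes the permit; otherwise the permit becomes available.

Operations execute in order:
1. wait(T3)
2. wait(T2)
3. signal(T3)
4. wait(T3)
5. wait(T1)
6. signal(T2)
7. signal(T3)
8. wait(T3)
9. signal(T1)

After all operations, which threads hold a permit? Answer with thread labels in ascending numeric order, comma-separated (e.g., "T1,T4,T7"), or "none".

Answer: T3

Derivation:
Step 1: wait(T3) -> count=0 queue=[] holders={T3}
Step 2: wait(T2) -> count=0 queue=[T2] holders={T3}
Step 3: signal(T3) -> count=0 queue=[] holders={T2}
Step 4: wait(T3) -> count=0 queue=[T3] holders={T2}
Step 5: wait(T1) -> count=0 queue=[T3,T1] holders={T2}
Step 6: signal(T2) -> count=0 queue=[T1] holders={T3}
Step 7: signal(T3) -> count=0 queue=[] holders={T1}
Step 8: wait(T3) -> count=0 queue=[T3] holders={T1}
Step 9: signal(T1) -> count=0 queue=[] holders={T3}
Final holders: T3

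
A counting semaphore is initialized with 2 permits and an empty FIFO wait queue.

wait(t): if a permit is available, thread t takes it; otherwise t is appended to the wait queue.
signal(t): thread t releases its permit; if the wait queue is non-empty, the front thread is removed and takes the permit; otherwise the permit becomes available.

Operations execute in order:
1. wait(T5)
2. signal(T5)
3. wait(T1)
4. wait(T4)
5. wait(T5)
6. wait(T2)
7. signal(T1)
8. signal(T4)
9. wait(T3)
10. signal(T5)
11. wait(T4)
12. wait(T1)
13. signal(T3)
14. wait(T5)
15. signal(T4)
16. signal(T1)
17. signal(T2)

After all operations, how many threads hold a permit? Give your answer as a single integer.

Step 1: wait(T5) -> count=1 queue=[] holders={T5}
Step 2: signal(T5) -> count=2 queue=[] holders={none}
Step 3: wait(T1) -> count=1 queue=[] holders={T1}
Step 4: wait(T4) -> count=0 queue=[] holders={T1,T4}
Step 5: wait(T5) -> count=0 queue=[T5] holders={T1,T4}
Step 6: wait(T2) -> count=0 queue=[T5,T2] holders={T1,T4}
Step 7: signal(T1) -> count=0 queue=[T2] holders={T4,T5}
Step 8: signal(T4) -> count=0 queue=[] holders={T2,T5}
Step 9: wait(T3) -> count=0 queue=[T3] holders={T2,T5}
Step 10: signal(T5) -> count=0 queue=[] holders={T2,T3}
Step 11: wait(T4) -> count=0 queue=[T4] holders={T2,T3}
Step 12: wait(T1) -> count=0 queue=[T4,T1] holders={T2,T3}
Step 13: signal(T3) -> count=0 queue=[T1] holders={T2,T4}
Step 14: wait(T5) -> count=0 queue=[T1,T5] holders={T2,T4}
Step 15: signal(T4) -> count=0 queue=[T5] holders={T1,T2}
Step 16: signal(T1) -> count=0 queue=[] holders={T2,T5}
Step 17: signal(T2) -> count=1 queue=[] holders={T5}
Final holders: {T5} -> 1 thread(s)

Answer: 1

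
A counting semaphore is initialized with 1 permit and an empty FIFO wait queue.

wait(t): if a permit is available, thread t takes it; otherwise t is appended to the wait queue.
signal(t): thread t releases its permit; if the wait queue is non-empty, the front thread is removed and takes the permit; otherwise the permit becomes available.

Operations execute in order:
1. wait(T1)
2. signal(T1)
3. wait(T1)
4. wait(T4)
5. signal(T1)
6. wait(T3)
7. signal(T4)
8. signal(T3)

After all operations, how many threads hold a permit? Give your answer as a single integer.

Answer: 0

Derivation:
Step 1: wait(T1) -> count=0 queue=[] holders={T1}
Step 2: signal(T1) -> count=1 queue=[] holders={none}
Step 3: wait(T1) -> count=0 queue=[] holders={T1}
Step 4: wait(T4) -> count=0 queue=[T4] holders={T1}
Step 5: signal(T1) -> count=0 queue=[] holders={T4}
Step 6: wait(T3) -> count=0 queue=[T3] holders={T4}
Step 7: signal(T4) -> count=0 queue=[] holders={T3}
Step 8: signal(T3) -> count=1 queue=[] holders={none}
Final holders: {none} -> 0 thread(s)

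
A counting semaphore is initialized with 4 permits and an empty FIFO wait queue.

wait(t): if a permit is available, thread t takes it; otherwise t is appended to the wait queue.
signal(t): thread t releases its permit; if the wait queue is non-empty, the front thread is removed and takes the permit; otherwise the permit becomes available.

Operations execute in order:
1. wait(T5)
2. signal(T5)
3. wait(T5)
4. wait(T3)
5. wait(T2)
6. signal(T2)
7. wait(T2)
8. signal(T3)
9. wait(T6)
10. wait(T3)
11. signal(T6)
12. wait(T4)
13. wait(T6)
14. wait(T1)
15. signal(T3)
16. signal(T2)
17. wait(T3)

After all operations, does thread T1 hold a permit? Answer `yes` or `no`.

Answer: yes

Derivation:
Step 1: wait(T5) -> count=3 queue=[] holders={T5}
Step 2: signal(T5) -> count=4 queue=[] holders={none}
Step 3: wait(T5) -> count=3 queue=[] holders={T5}
Step 4: wait(T3) -> count=2 queue=[] holders={T3,T5}
Step 5: wait(T2) -> count=1 queue=[] holders={T2,T3,T5}
Step 6: signal(T2) -> count=2 queue=[] holders={T3,T5}
Step 7: wait(T2) -> count=1 queue=[] holders={T2,T3,T5}
Step 8: signal(T3) -> count=2 queue=[] holders={T2,T5}
Step 9: wait(T6) -> count=1 queue=[] holders={T2,T5,T6}
Step 10: wait(T3) -> count=0 queue=[] holders={T2,T3,T5,T6}
Step 11: signal(T6) -> count=1 queue=[] holders={T2,T3,T5}
Step 12: wait(T4) -> count=0 queue=[] holders={T2,T3,T4,T5}
Step 13: wait(T6) -> count=0 queue=[T6] holders={T2,T3,T4,T5}
Step 14: wait(T1) -> count=0 queue=[T6,T1] holders={T2,T3,T4,T5}
Step 15: signal(T3) -> count=0 queue=[T1] holders={T2,T4,T5,T6}
Step 16: signal(T2) -> count=0 queue=[] holders={T1,T4,T5,T6}
Step 17: wait(T3) -> count=0 queue=[T3] holders={T1,T4,T5,T6}
Final holders: {T1,T4,T5,T6} -> T1 in holders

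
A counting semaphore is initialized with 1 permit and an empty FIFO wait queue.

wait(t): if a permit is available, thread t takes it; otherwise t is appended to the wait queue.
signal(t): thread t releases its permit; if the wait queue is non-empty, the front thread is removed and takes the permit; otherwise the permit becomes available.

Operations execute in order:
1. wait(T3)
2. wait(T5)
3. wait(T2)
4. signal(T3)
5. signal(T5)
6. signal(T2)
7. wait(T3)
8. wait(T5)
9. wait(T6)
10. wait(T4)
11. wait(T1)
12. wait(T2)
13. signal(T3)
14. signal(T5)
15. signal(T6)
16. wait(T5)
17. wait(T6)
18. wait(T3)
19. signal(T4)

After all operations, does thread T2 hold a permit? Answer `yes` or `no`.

Answer: no

Derivation:
Step 1: wait(T3) -> count=0 queue=[] holders={T3}
Step 2: wait(T5) -> count=0 queue=[T5] holders={T3}
Step 3: wait(T2) -> count=0 queue=[T5,T2] holders={T3}
Step 4: signal(T3) -> count=0 queue=[T2] holders={T5}
Step 5: signal(T5) -> count=0 queue=[] holders={T2}
Step 6: signal(T2) -> count=1 queue=[] holders={none}
Step 7: wait(T3) -> count=0 queue=[] holders={T3}
Step 8: wait(T5) -> count=0 queue=[T5] holders={T3}
Step 9: wait(T6) -> count=0 queue=[T5,T6] holders={T3}
Step 10: wait(T4) -> count=0 queue=[T5,T6,T4] holders={T3}
Step 11: wait(T1) -> count=0 queue=[T5,T6,T4,T1] holders={T3}
Step 12: wait(T2) -> count=0 queue=[T5,T6,T4,T1,T2] holders={T3}
Step 13: signal(T3) -> count=0 queue=[T6,T4,T1,T2] holders={T5}
Step 14: signal(T5) -> count=0 queue=[T4,T1,T2] holders={T6}
Step 15: signal(T6) -> count=0 queue=[T1,T2] holders={T4}
Step 16: wait(T5) -> count=0 queue=[T1,T2,T5] holders={T4}
Step 17: wait(T6) -> count=0 queue=[T1,T2,T5,T6] holders={T4}
Step 18: wait(T3) -> count=0 queue=[T1,T2,T5,T6,T3] holders={T4}
Step 19: signal(T4) -> count=0 queue=[T2,T5,T6,T3] holders={T1}
Final holders: {T1} -> T2 not in holders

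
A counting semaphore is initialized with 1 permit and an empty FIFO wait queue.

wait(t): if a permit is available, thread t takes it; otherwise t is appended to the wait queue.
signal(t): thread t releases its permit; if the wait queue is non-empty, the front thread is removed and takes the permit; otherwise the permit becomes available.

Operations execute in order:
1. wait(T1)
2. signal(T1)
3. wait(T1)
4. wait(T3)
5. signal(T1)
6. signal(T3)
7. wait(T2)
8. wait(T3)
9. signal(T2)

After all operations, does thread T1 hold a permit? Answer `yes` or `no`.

Step 1: wait(T1) -> count=0 queue=[] holders={T1}
Step 2: signal(T1) -> count=1 queue=[] holders={none}
Step 3: wait(T1) -> count=0 queue=[] holders={T1}
Step 4: wait(T3) -> count=0 queue=[T3] holders={T1}
Step 5: signal(T1) -> count=0 queue=[] holders={T3}
Step 6: signal(T3) -> count=1 queue=[] holders={none}
Step 7: wait(T2) -> count=0 queue=[] holders={T2}
Step 8: wait(T3) -> count=0 queue=[T3] holders={T2}
Step 9: signal(T2) -> count=0 queue=[] holders={T3}
Final holders: {T3} -> T1 not in holders

Answer: no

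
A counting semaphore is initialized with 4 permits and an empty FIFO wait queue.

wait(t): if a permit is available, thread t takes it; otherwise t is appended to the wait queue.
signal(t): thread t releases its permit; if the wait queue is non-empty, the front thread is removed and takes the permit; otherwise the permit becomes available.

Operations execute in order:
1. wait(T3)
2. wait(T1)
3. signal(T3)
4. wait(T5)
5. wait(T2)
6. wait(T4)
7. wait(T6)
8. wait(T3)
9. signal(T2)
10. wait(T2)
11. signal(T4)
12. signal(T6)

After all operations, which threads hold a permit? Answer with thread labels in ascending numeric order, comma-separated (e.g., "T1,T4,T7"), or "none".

Answer: T1,T2,T3,T5

Derivation:
Step 1: wait(T3) -> count=3 queue=[] holders={T3}
Step 2: wait(T1) -> count=2 queue=[] holders={T1,T3}
Step 3: signal(T3) -> count=3 queue=[] holders={T1}
Step 4: wait(T5) -> count=2 queue=[] holders={T1,T5}
Step 5: wait(T2) -> count=1 queue=[] holders={T1,T2,T5}
Step 6: wait(T4) -> count=0 queue=[] holders={T1,T2,T4,T5}
Step 7: wait(T6) -> count=0 queue=[T6] holders={T1,T2,T4,T5}
Step 8: wait(T3) -> count=0 queue=[T6,T3] holders={T1,T2,T4,T5}
Step 9: signal(T2) -> count=0 queue=[T3] holders={T1,T4,T5,T6}
Step 10: wait(T2) -> count=0 queue=[T3,T2] holders={T1,T4,T5,T6}
Step 11: signal(T4) -> count=0 queue=[T2] holders={T1,T3,T5,T6}
Step 12: signal(T6) -> count=0 queue=[] holders={T1,T2,T3,T5}
Final holders: T1,T2,T3,T5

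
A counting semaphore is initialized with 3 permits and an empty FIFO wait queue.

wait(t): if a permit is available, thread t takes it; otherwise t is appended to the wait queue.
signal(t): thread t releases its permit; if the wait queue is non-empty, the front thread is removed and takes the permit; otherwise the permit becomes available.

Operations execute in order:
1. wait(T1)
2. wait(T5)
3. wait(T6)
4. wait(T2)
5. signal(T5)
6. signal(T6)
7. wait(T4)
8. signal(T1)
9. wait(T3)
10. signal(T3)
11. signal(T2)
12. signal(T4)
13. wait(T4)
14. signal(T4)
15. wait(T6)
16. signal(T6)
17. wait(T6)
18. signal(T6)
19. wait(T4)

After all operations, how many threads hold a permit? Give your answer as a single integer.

Step 1: wait(T1) -> count=2 queue=[] holders={T1}
Step 2: wait(T5) -> count=1 queue=[] holders={T1,T5}
Step 3: wait(T6) -> count=0 queue=[] holders={T1,T5,T6}
Step 4: wait(T2) -> count=0 queue=[T2] holders={T1,T5,T6}
Step 5: signal(T5) -> count=0 queue=[] holders={T1,T2,T6}
Step 6: signal(T6) -> count=1 queue=[] holders={T1,T2}
Step 7: wait(T4) -> count=0 queue=[] holders={T1,T2,T4}
Step 8: signal(T1) -> count=1 queue=[] holders={T2,T4}
Step 9: wait(T3) -> count=0 queue=[] holders={T2,T3,T4}
Step 10: signal(T3) -> count=1 queue=[] holders={T2,T4}
Step 11: signal(T2) -> count=2 queue=[] holders={T4}
Step 12: signal(T4) -> count=3 queue=[] holders={none}
Step 13: wait(T4) -> count=2 queue=[] holders={T4}
Step 14: signal(T4) -> count=3 queue=[] holders={none}
Step 15: wait(T6) -> count=2 queue=[] holders={T6}
Step 16: signal(T6) -> count=3 queue=[] holders={none}
Step 17: wait(T6) -> count=2 queue=[] holders={T6}
Step 18: signal(T6) -> count=3 queue=[] holders={none}
Step 19: wait(T4) -> count=2 queue=[] holders={T4}
Final holders: {T4} -> 1 thread(s)

Answer: 1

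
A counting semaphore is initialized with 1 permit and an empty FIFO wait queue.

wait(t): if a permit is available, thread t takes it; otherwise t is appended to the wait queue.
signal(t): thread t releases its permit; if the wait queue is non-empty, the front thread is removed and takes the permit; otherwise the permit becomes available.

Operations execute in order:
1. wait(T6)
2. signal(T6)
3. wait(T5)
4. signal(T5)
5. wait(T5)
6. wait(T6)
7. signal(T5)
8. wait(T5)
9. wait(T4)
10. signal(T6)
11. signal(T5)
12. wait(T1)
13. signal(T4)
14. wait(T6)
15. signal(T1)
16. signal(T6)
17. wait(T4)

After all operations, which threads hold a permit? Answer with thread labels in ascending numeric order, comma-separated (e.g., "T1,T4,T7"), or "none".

Step 1: wait(T6) -> count=0 queue=[] holders={T6}
Step 2: signal(T6) -> count=1 queue=[] holders={none}
Step 3: wait(T5) -> count=0 queue=[] holders={T5}
Step 4: signal(T5) -> count=1 queue=[] holders={none}
Step 5: wait(T5) -> count=0 queue=[] holders={T5}
Step 6: wait(T6) -> count=0 queue=[T6] holders={T5}
Step 7: signal(T5) -> count=0 queue=[] holders={T6}
Step 8: wait(T5) -> count=0 queue=[T5] holders={T6}
Step 9: wait(T4) -> count=0 queue=[T5,T4] holders={T6}
Step 10: signal(T6) -> count=0 queue=[T4] holders={T5}
Step 11: signal(T5) -> count=0 queue=[] holders={T4}
Step 12: wait(T1) -> count=0 queue=[T1] holders={T4}
Step 13: signal(T4) -> count=0 queue=[] holders={T1}
Step 14: wait(T6) -> count=0 queue=[T6] holders={T1}
Step 15: signal(T1) -> count=0 queue=[] holders={T6}
Step 16: signal(T6) -> count=1 queue=[] holders={none}
Step 17: wait(T4) -> count=0 queue=[] holders={T4}
Final holders: T4

Answer: T4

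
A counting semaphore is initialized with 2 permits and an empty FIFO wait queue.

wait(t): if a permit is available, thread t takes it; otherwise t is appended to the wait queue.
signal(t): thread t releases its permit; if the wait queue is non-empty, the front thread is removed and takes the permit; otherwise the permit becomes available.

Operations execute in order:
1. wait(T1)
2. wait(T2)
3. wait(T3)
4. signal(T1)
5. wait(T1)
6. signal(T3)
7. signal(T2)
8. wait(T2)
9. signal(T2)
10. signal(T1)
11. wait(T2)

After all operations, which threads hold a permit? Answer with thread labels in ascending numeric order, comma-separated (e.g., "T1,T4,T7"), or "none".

Step 1: wait(T1) -> count=1 queue=[] holders={T1}
Step 2: wait(T2) -> count=0 queue=[] holders={T1,T2}
Step 3: wait(T3) -> count=0 queue=[T3] holders={T1,T2}
Step 4: signal(T1) -> count=0 queue=[] holders={T2,T3}
Step 5: wait(T1) -> count=0 queue=[T1] holders={T2,T3}
Step 6: signal(T3) -> count=0 queue=[] holders={T1,T2}
Step 7: signal(T2) -> count=1 queue=[] holders={T1}
Step 8: wait(T2) -> count=0 queue=[] holders={T1,T2}
Step 9: signal(T2) -> count=1 queue=[] holders={T1}
Step 10: signal(T1) -> count=2 queue=[] holders={none}
Step 11: wait(T2) -> count=1 queue=[] holders={T2}
Final holders: T2

Answer: T2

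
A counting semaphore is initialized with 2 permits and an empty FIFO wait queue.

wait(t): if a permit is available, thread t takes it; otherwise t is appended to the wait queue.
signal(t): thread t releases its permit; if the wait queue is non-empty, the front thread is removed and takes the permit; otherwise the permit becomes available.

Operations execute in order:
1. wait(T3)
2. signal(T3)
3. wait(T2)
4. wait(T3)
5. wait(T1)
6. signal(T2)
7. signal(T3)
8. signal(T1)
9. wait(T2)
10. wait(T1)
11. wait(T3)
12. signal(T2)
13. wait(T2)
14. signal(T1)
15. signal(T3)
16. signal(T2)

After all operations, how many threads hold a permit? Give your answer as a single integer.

Answer: 0

Derivation:
Step 1: wait(T3) -> count=1 queue=[] holders={T3}
Step 2: signal(T3) -> count=2 queue=[] holders={none}
Step 3: wait(T2) -> count=1 queue=[] holders={T2}
Step 4: wait(T3) -> count=0 queue=[] holders={T2,T3}
Step 5: wait(T1) -> count=0 queue=[T1] holders={T2,T3}
Step 6: signal(T2) -> count=0 queue=[] holders={T1,T3}
Step 7: signal(T3) -> count=1 queue=[] holders={T1}
Step 8: signal(T1) -> count=2 queue=[] holders={none}
Step 9: wait(T2) -> count=1 queue=[] holders={T2}
Step 10: wait(T1) -> count=0 queue=[] holders={T1,T2}
Step 11: wait(T3) -> count=0 queue=[T3] holders={T1,T2}
Step 12: signal(T2) -> count=0 queue=[] holders={T1,T3}
Step 13: wait(T2) -> count=0 queue=[T2] holders={T1,T3}
Step 14: signal(T1) -> count=0 queue=[] holders={T2,T3}
Step 15: signal(T3) -> count=1 queue=[] holders={T2}
Step 16: signal(T2) -> count=2 queue=[] holders={none}
Final holders: {none} -> 0 thread(s)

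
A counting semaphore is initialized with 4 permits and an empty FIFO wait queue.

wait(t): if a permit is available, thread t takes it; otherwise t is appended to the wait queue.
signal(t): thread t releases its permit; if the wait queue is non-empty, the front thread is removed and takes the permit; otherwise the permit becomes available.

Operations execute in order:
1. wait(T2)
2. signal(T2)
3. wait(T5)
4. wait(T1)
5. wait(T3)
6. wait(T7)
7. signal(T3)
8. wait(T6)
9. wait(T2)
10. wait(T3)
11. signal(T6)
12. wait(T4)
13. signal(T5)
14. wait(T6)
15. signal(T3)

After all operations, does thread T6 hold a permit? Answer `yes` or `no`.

Answer: no

Derivation:
Step 1: wait(T2) -> count=3 queue=[] holders={T2}
Step 2: signal(T2) -> count=4 queue=[] holders={none}
Step 3: wait(T5) -> count=3 queue=[] holders={T5}
Step 4: wait(T1) -> count=2 queue=[] holders={T1,T5}
Step 5: wait(T3) -> count=1 queue=[] holders={T1,T3,T5}
Step 6: wait(T7) -> count=0 queue=[] holders={T1,T3,T5,T7}
Step 7: signal(T3) -> count=1 queue=[] holders={T1,T5,T7}
Step 8: wait(T6) -> count=0 queue=[] holders={T1,T5,T6,T7}
Step 9: wait(T2) -> count=0 queue=[T2] holders={T1,T5,T6,T7}
Step 10: wait(T3) -> count=0 queue=[T2,T3] holders={T1,T5,T6,T7}
Step 11: signal(T6) -> count=0 queue=[T3] holders={T1,T2,T5,T7}
Step 12: wait(T4) -> count=0 queue=[T3,T4] holders={T1,T2,T5,T7}
Step 13: signal(T5) -> count=0 queue=[T4] holders={T1,T2,T3,T7}
Step 14: wait(T6) -> count=0 queue=[T4,T6] holders={T1,T2,T3,T7}
Step 15: signal(T3) -> count=0 queue=[T6] holders={T1,T2,T4,T7}
Final holders: {T1,T2,T4,T7} -> T6 not in holders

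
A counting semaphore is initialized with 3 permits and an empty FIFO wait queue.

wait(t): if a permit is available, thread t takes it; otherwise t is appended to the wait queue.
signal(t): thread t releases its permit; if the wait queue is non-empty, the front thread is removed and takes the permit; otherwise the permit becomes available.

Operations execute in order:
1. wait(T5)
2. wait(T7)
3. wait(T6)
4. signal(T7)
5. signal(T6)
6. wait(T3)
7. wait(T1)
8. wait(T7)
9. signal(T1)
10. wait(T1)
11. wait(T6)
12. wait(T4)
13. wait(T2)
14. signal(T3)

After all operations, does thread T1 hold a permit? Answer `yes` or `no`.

Step 1: wait(T5) -> count=2 queue=[] holders={T5}
Step 2: wait(T7) -> count=1 queue=[] holders={T5,T7}
Step 3: wait(T6) -> count=0 queue=[] holders={T5,T6,T7}
Step 4: signal(T7) -> count=1 queue=[] holders={T5,T6}
Step 5: signal(T6) -> count=2 queue=[] holders={T5}
Step 6: wait(T3) -> count=1 queue=[] holders={T3,T5}
Step 7: wait(T1) -> count=0 queue=[] holders={T1,T3,T5}
Step 8: wait(T7) -> count=0 queue=[T7] holders={T1,T3,T5}
Step 9: signal(T1) -> count=0 queue=[] holders={T3,T5,T7}
Step 10: wait(T1) -> count=0 queue=[T1] holders={T3,T5,T7}
Step 11: wait(T6) -> count=0 queue=[T1,T6] holders={T3,T5,T7}
Step 12: wait(T4) -> count=0 queue=[T1,T6,T4] holders={T3,T5,T7}
Step 13: wait(T2) -> count=0 queue=[T1,T6,T4,T2] holders={T3,T5,T7}
Step 14: signal(T3) -> count=0 queue=[T6,T4,T2] holders={T1,T5,T7}
Final holders: {T1,T5,T7} -> T1 in holders

Answer: yes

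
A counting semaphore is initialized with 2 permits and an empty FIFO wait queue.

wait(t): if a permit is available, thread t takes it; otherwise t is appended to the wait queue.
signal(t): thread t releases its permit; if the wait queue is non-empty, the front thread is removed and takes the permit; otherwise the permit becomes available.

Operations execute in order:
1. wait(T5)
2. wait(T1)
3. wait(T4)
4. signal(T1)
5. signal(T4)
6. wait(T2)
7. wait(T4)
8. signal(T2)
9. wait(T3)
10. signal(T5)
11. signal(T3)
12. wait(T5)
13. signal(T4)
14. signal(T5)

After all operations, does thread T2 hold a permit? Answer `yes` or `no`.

Step 1: wait(T5) -> count=1 queue=[] holders={T5}
Step 2: wait(T1) -> count=0 queue=[] holders={T1,T5}
Step 3: wait(T4) -> count=0 queue=[T4] holders={T1,T5}
Step 4: signal(T1) -> count=0 queue=[] holders={T4,T5}
Step 5: signal(T4) -> count=1 queue=[] holders={T5}
Step 6: wait(T2) -> count=0 queue=[] holders={T2,T5}
Step 7: wait(T4) -> count=0 queue=[T4] holders={T2,T5}
Step 8: signal(T2) -> count=0 queue=[] holders={T4,T5}
Step 9: wait(T3) -> count=0 queue=[T3] holders={T4,T5}
Step 10: signal(T5) -> count=0 queue=[] holders={T3,T4}
Step 11: signal(T3) -> count=1 queue=[] holders={T4}
Step 12: wait(T5) -> count=0 queue=[] holders={T4,T5}
Step 13: signal(T4) -> count=1 queue=[] holders={T5}
Step 14: signal(T5) -> count=2 queue=[] holders={none}
Final holders: {none} -> T2 not in holders

Answer: no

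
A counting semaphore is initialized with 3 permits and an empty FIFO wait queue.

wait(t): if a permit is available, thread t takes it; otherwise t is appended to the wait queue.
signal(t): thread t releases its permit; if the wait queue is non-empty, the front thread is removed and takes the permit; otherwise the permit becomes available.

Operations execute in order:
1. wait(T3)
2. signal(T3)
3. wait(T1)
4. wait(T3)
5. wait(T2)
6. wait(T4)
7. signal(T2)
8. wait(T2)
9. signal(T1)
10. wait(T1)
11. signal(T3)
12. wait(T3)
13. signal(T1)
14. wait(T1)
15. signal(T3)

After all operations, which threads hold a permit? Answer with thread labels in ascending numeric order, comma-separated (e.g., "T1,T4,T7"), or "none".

Step 1: wait(T3) -> count=2 queue=[] holders={T3}
Step 2: signal(T3) -> count=3 queue=[] holders={none}
Step 3: wait(T1) -> count=2 queue=[] holders={T1}
Step 4: wait(T3) -> count=1 queue=[] holders={T1,T3}
Step 5: wait(T2) -> count=0 queue=[] holders={T1,T2,T3}
Step 6: wait(T4) -> count=0 queue=[T4] holders={T1,T2,T3}
Step 7: signal(T2) -> count=0 queue=[] holders={T1,T3,T4}
Step 8: wait(T2) -> count=0 queue=[T2] holders={T1,T3,T4}
Step 9: signal(T1) -> count=0 queue=[] holders={T2,T3,T4}
Step 10: wait(T1) -> count=0 queue=[T1] holders={T2,T3,T4}
Step 11: signal(T3) -> count=0 queue=[] holders={T1,T2,T4}
Step 12: wait(T3) -> count=0 queue=[T3] holders={T1,T2,T4}
Step 13: signal(T1) -> count=0 queue=[] holders={T2,T3,T4}
Step 14: wait(T1) -> count=0 queue=[T1] holders={T2,T3,T4}
Step 15: signal(T3) -> count=0 queue=[] holders={T1,T2,T4}
Final holders: T1,T2,T4

Answer: T1,T2,T4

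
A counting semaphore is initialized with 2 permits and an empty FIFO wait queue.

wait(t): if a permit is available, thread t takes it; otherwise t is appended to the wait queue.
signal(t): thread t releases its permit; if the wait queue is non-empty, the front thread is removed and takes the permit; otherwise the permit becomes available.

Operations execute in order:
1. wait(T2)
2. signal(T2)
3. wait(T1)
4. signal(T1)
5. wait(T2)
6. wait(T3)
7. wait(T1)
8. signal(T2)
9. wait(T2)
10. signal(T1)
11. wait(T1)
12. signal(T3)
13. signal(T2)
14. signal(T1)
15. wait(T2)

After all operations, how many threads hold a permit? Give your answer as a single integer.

Step 1: wait(T2) -> count=1 queue=[] holders={T2}
Step 2: signal(T2) -> count=2 queue=[] holders={none}
Step 3: wait(T1) -> count=1 queue=[] holders={T1}
Step 4: signal(T1) -> count=2 queue=[] holders={none}
Step 5: wait(T2) -> count=1 queue=[] holders={T2}
Step 6: wait(T3) -> count=0 queue=[] holders={T2,T3}
Step 7: wait(T1) -> count=0 queue=[T1] holders={T2,T3}
Step 8: signal(T2) -> count=0 queue=[] holders={T1,T3}
Step 9: wait(T2) -> count=0 queue=[T2] holders={T1,T3}
Step 10: signal(T1) -> count=0 queue=[] holders={T2,T3}
Step 11: wait(T1) -> count=0 queue=[T1] holders={T2,T3}
Step 12: signal(T3) -> count=0 queue=[] holders={T1,T2}
Step 13: signal(T2) -> count=1 queue=[] holders={T1}
Step 14: signal(T1) -> count=2 queue=[] holders={none}
Step 15: wait(T2) -> count=1 queue=[] holders={T2}
Final holders: {T2} -> 1 thread(s)

Answer: 1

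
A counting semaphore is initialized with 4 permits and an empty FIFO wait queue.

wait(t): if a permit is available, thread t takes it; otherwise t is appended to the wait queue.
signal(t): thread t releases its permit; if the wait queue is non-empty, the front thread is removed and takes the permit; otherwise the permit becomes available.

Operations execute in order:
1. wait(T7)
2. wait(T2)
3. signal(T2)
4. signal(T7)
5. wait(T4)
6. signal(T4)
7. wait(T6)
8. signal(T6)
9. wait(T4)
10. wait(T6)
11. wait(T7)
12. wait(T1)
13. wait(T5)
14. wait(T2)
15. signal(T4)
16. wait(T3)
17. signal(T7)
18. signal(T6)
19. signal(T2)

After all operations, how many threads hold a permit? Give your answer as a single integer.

Answer: 3

Derivation:
Step 1: wait(T7) -> count=3 queue=[] holders={T7}
Step 2: wait(T2) -> count=2 queue=[] holders={T2,T7}
Step 3: signal(T2) -> count=3 queue=[] holders={T7}
Step 4: signal(T7) -> count=4 queue=[] holders={none}
Step 5: wait(T4) -> count=3 queue=[] holders={T4}
Step 6: signal(T4) -> count=4 queue=[] holders={none}
Step 7: wait(T6) -> count=3 queue=[] holders={T6}
Step 8: signal(T6) -> count=4 queue=[] holders={none}
Step 9: wait(T4) -> count=3 queue=[] holders={T4}
Step 10: wait(T6) -> count=2 queue=[] holders={T4,T6}
Step 11: wait(T7) -> count=1 queue=[] holders={T4,T6,T7}
Step 12: wait(T1) -> count=0 queue=[] holders={T1,T4,T6,T7}
Step 13: wait(T5) -> count=0 queue=[T5] holders={T1,T4,T6,T7}
Step 14: wait(T2) -> count=0 queue=[T5,T2] holders={T1,T4,T6,T7}
Step 15: signal(T4) -> count=0 queue=[T2] holders={T1,T5,T6,T7}
Step 16: wait(T3) -> count=0 queue=[T2,T3] holders={T1,T5,T6,T7}
Step 17: signal(T7) -> count=0 queue=[T3] holders={T1,T2,T5,T6}
Step 18: signal(T6) -> count=0 queue=[] holders={T1,T2,T3,T5}
Step 19: signal(T2) -> count=1 queue=[] holders={T1,T3,T5}
Final holders: {T1,T3,T5} -> 3 thread(s)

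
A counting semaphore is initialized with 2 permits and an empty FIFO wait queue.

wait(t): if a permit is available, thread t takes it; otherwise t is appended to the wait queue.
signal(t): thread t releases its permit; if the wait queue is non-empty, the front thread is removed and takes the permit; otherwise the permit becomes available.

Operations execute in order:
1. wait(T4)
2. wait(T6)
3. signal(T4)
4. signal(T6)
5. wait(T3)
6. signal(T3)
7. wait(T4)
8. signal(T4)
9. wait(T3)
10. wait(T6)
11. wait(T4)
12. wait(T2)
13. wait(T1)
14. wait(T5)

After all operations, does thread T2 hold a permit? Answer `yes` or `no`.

Answer: no

Derivation:
Step 1: wait(T4) -> count=1 queue=[] holders={T4}
Step 2: wait(T6) -> count=0 queue=[] holders={T4,T6}
Step 3: signal(T4) -> count=1 queue=[] holders={T6}
Step 4: signal(T6) -> count=2 queue=[] holders={none}
Step 5: wait(T3) -> count=1 queue=[] holders={T3}
Step 6: signal(T3) -> count=2 queue=[] holders={none}
Step 7: wait(T4) -> count=1 queue=[] holders={T4}
Step 8: signal(T4) -> count=2 queue=[] holders={none}
Step 9: wait(T3) -> count=1 queue=[] holders={T3}
Step 10: wait(T6) -> count=0 queue=[] holders={T3,T6}
Step 11: wait(T4) -> count=0 queue=[T4] holders={T3,T6}
Step 12: wait(T2) -> count=0 queue=[T4,T2] holders={T3,T6}
Step 13: wait(T1) -> count=0 queue=[T4,T2,T1] holders={T3,T6}
Step 14: wait(T5) -> count=0 queue=[T4,T2,T1,T5] holders={T3,T6}
Final holders: {T3,T6} -> T2 not in holders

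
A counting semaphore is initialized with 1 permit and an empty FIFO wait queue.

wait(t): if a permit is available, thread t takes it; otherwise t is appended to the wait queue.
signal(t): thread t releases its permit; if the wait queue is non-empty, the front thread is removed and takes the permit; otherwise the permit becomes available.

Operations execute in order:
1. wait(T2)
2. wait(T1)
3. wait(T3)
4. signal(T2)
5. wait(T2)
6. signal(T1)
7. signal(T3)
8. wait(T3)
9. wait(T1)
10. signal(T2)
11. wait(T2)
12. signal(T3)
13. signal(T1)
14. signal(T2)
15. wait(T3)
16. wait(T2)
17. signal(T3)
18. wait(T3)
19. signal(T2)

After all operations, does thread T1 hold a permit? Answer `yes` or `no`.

Step 1: wait(T2) -> count=0 queue=[] holders={T2}
Step 2: wait(T1) -> count=0 queue=[T1] holders={T2}
Step 3: wait(T3) -> count=0 queue=[T1,T3] holders={T2}
Step 4: signal(T2) -> count=0 queue=[T3] holders={T1}
Step 5: wait(T2) -> count=0 queue=[T3,T2] holders={T1}
Step 6: signal(T1) -> count=0 queue=[T2] holders={T3}
Step 7: signal(T3) -> count=0 queue=[] holders={T2}
Step 8: wait(T3) -> count=0 queue=[T3] holders={T2}
Step 9: wait(T1) -> count=0 queue=[T3,T1] holders={T2}
Step 10: signal(T2) -> count=0 queue=[T1] holders={T3}
Step 11: wait(T2) -> count=0 queue=[T1,T2] holders={T3}
Step 12: signal(T3) -> count=0 queue=[T2] holders={T1}
Step 13: signal(T1) -> count=0 queue=[] holders={T2}
Step 14: signal(T2) -> count=1 queue=[] holders={none}
Step 15: wait(T3) -> count=0 queue=[] holders={T3}
Step 16: wait(T2) -> count=0 queue=[T2] holders={T3}
Step 17: signal(T3) -> count=0 queue=[] holders={T2}
Step 18: wait(T3) -> count=0 queue=[T3] holders={T2}
Step 19: signal(T2) -> count=0 queue=[] holders={T3}
Final holders: {T3} -> T1 not in holders

Answer: no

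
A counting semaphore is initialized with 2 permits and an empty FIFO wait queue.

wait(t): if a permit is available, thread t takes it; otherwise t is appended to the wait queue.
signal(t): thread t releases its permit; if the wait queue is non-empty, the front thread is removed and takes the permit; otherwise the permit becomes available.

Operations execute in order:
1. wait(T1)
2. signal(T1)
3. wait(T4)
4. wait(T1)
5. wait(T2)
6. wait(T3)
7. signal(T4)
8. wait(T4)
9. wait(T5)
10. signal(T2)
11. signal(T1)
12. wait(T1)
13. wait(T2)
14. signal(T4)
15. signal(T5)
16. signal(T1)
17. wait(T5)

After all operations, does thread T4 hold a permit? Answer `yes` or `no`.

Answer: no

Derivation:
Step 1: wait(T1) -> count=1 queue=[] holders={T1}
Step 2: signal(T1) -> count=2 queue=[] holders={none}
Step 3: wait(T4) -> count=1 queue=[] holders={T4}
Step 4: wait(T1) -> count=0 queue=[] holders={T1,T4}
Step 5: wait(T2) -> count=0 queue=[T2] holders={T1,T4}
Step 6: wait(T3) -> count=0 queue=[T2,T3] holders={T1,T4}
Step 7: signal(T4) -> count=0 queue=[T3] holders={T1,T2}
Step 8: wait(T4) -> count=0 queue=[T3,T4] holders={T1,T2}
Step 9: wait(T5) -> count=0 queue=[T3,T4,T5] holders={T1,T2}
Step 10: signal(T2) -> count=0 queue=[T4,T5] holders={T1,T3}
Step 11: signal(T1) -> count=0 queue=[T5] holders={T3,T4}
Step 12: wait(T1) -> count=0 queue=[T5,T1] holders={T3,T4}
Step 13: wait(T2) -> count=0 queue=[T5,T1,T2] holders={T3,T4}
Step 14: signal(T4) -> count=0 queue=[T1,T2] holders={T3,T5}
Step 15: signal(T5) -> count=0 queue=[T2] holders={T1,T3}
Step 16: signal(T1) -> count=0 queue=[] holders={T2,T3}
Step 17: wait(T5) -> count=0 queue=[T5] holders={T2,T3}
Final holders: {T2,T3} -> T4 not in holders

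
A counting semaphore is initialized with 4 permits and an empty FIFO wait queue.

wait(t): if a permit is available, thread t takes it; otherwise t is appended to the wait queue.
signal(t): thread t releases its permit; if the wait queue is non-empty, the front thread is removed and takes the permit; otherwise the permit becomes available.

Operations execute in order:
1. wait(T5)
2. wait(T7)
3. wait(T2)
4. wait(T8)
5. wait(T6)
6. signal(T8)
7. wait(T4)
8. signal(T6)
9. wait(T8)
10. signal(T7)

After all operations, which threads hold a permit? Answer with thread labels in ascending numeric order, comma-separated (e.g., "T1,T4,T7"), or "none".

Step 1: wait(T5) -> count=3 queue=[] holders={T5}
Step 2: wait(T7) -> count=2 queue=[] holders={T5,T7}
Step 3: wait(T2) -> count=1 queue=[] holders={T2,T5,T7}
Step 4: wait(T8) -> count=0 queue=[] holders={T2,T5,T7,T8}
Step 5: wait(T6) -> count=0 queue=[T6] holders={T2,T5,T7,T8}
Step 6: signal(T8) -> count=0 queue=[] holders={T2,T5,T6,T7}
Step 7: wait(T4) -> count=0 queue=[T4] holders={T2,T5,T6,T7}
Step 8: signal(T6) -> count=0 queue=[] holders={T2,T4,T5,T7}
Step 9: wait(T8) -> count=0 queue=[T8] holders={T2,T4,T5,T7}
Step 10: signal(T7) -> count=0 queue=[] holders={T2,T4,T5,T8}
Final holders: T2,T4,T5,T8

Answer: T2,T4,T5,T8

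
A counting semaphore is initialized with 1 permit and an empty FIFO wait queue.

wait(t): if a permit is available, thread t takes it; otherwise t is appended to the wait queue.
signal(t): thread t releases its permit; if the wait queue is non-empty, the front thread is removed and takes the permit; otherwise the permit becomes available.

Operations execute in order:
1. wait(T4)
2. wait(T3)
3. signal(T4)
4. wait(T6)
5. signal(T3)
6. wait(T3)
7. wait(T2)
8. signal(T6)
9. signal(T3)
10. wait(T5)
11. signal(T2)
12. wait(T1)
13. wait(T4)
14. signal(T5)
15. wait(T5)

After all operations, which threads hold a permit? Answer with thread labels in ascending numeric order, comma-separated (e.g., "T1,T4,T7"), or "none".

Answer: T1

Derivation:
Step 1: wait(T4) -> count=0 queue=[] holders={T4}
Step 2: wait(T3) -> count=0 queue=[T3] holders={T4}
Step 3: signal(T4) -> count=0 queue=[] holders={T3}
Step 4: wait(T6) -> count=0 queue=[T6] holders={T3}
Step 5: signal(T3) -> count=0 queue=[] holders={T6}
Step 6: wait(T3) -> count=0 queue=[T3] holders={T6}
Step 7: wait(T2) -> count=0 queue=[T3,T2] holders={T6}
Step 8: signal(T6) -> count=0 queue=[T2] holders={T3}
Step 9: signal(T3) -> count=0 queue=[] holders={T2}
Step 10: wait(T5) -> count=0 queue=[T5] holders={T2}
Step 11: signal(T2) -> count=0 queue=[] holders={T5}
Step 12: wait(T1) -> count=0 queue=[T1] holders={T5}
Step 13: wait(T4) -> count=0 queue=[T1,T4] holders={T5}
Step 14: signal(T5) -> count=0 queue=[T4] holders={T1}
Step 15: wait(T5) -> count=0 queue=[T4,T5] holders={T1}
Final holders: T1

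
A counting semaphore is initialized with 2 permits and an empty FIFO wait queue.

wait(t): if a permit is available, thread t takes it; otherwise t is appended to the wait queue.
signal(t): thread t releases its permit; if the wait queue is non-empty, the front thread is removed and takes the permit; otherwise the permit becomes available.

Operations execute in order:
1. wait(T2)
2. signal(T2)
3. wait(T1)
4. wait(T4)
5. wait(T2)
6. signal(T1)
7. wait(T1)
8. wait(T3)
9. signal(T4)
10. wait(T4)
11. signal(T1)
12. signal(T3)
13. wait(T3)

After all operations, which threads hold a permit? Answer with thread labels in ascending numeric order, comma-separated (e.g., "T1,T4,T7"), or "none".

Step 1: wait(T2) -> count=1 queue=[] holders={T2}
Step 2: signal(T2) -> count=2 queue=[] holders={none}
Step 3: wait(T1) -> count=1 queue=[] holders={T1}
Step 4: wait(T4) -> count=0 queue=[] holders={T1,T4}
Step 5: wait(T2) -> count=0 queue=[T2] holders={T1,T4}
Step 6: signal(T1) -> count=0 queue=[] holders={T2,T4}
Step 7: wait(T1) -> count=0 queue=[T1] holders={T2,T4}
Step 8: wait(T3) -> count=0 queue=[T1,T3] holders={T2,T4}
Step 9: signal(T4) -> count=0 queue=[T3] holders={T1,T2}
Step 10: wait(T4) -> count=0 queue=[T3,T4] holders={T1,T2}
Step 11: signal(T1) -> count=0 queue=[T4] holders={T2,T3}
Step 12: signal(T3) -> count=0 queue=[] holders={T2,T4}
Step 13: wait(T3) -> count=0 queue=[T3] holders={T2,T4}
Final holders: T2,T4

Answer: T2,T4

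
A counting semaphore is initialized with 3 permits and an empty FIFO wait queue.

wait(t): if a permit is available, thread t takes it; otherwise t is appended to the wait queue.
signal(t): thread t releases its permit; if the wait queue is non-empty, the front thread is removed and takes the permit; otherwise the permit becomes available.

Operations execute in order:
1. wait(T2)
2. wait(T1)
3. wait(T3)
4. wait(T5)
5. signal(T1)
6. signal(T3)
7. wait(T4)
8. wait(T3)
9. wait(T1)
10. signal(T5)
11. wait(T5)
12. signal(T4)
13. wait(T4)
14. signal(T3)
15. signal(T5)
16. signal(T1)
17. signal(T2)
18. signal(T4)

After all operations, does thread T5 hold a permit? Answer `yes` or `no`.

Answer: no

Derivation:
Step 1: wait(T2) -> count=2 queue=[] holders={T2}
Step 2: wait(T1) -> count=1 queue=[] holders={T1,T2}
Step 3: wait(T3) -> count=0 queue=[] holders={T1,T2,T3}
Step 4: wait(T5) -> count=0 queue=[T5] holders={T1,T2,T3}
Step 5: signal(T1) -> count=0 queue=[] holders={T2,T3,T5}
Step 6: signal(T3) -> count=1 queue=[] holders={T2,T5}
Step 7: wait(T4) -> count=0 queue=[] holders={T2,T4,T5}
Step 8: wait(T3) -> count=0 queue=[T3] holders={T2,T4,T5}
Step 9: wait(T1) -> count=0 queue=[T3,T1] holders={T2,T4,T5}
Step 10: signal(T5) -> count=0 queue=[T1] holders={T2,T3,T4}
Step 11: wait(T5) -> count=0 queue=[T1,T5] holders={T2,T3,T4}
Step 12: signal(T4) -> count=0 queue=[T5] holders={T1,T2,T3}
Step 13: wait(T4) -> count=0 queue=[T5,T4] holders={T1,T2,T3}
Step 14: signal(T3) -> count=0 queue=[T4] holders={T1,T2,T5}
Step 15: signal(T5) -> count=0 queue=[] holders={T1,T2,T4}
Step 16: signal(T1) -> count=1 queue=[] holders={T2,T4}
Step 17: signal(T2) -> count=2 queue=[] holders={T4}
Step 18: signal(T4) -> count=3 queue=[] holders={none}
Final holders: {none} -> T5 not in holders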